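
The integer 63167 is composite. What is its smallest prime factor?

63167 is odd.
Digit sum 23, not divisible by 3.
Ends in 7: not divisible by 5.
7: 63167 = 7·9023 + 6
11: 63167 = 11·5742 + 5
13: 63167 = 13·4859

13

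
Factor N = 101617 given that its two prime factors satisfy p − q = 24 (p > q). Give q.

307

Since p = q + 24, we have 101617 = q(q + 24), so q² + 24q − 101617 = 0.
Discriminant: 24² + 4·101617 = 576 + 406468 = 407044; √407044 = 638.
q = (−24 + 638)/2 = 307, and p = q + 24 = 331.
Check: 307 · 331 = 101617.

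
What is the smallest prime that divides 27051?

3

27051 is odd.
Digit sum 15, divisible by 3.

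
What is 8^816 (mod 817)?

742

8^1 ≡ 8 (mod 817)
8^2 ≡ 8^2 = 64 ≡ 64 (mod 817)
8^4 ≡ 64^2 = 4096 ≡ 11 (mod 817)
8^8 ≡ 11^2 = 121 ≡ 121 (mod 817)
8^16 ≡ 121^2 = 14641 ≡ 752 (mod 817)
8^32 ≡ 752^2 = 565504 ≡ 140 (mod 817)
8^64 ≡ 140^2 = 19600 ≡ 809 (mod 817)
8^128 ≡ 809^2 = 654481 ≡ 64 (mod 817)
8^256 ≡ 64^2 = 4096 ≡ 11 (mod 817)
8^512 ≡ 11^2 = 121 ≡ 121 (mod 817)
816 = 512 + 256 + 32 + 16 in binary powers of 2.
So 8^816 ≡ 121 · 11 · 140 · 752 ≡ 742 (mod 817).
Since 742 ≠ 1, base 8 is a Fermat witness: 817 is composite.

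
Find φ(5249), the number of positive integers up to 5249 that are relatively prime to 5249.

5040

Factor: 5249 = 29 · 181.
φ(5249) = (29−1) · (181−1) = 28 · 180 = 5040.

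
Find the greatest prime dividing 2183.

59

2183 = 37 · 59
59 is prime.
So 2183 = 37 · 59; the largest prime factor is 59.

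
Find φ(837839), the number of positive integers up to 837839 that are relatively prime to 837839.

799456

Factor: 837839 = 29 · 167 · 173.
φ(837839) = (29−1) · (167−1) · (173−1) = 28 · 166 · 172 = 799456.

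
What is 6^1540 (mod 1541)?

6^1 ≡ 6 (mod 1541)
6^2 ≡ 6^2 = 36 ≡ 36 (mod 1541)
6^4 ≡ 36^2 = 1296 ≡ 1296 (mod 1541)
6^8 ≡ 1296^2 = 1679616 ≡ 1467 (mod 1541)
6^16 ≡ 1467^2 = 2152089 ≡ 853 (mod 1541)
6^32 ≡ 853^2 = 727609 ≡ 257 (mod 1541)
6^64 ≡ 257^2 = 66049 ≡ 1327 (mod 1541)
6^128 ≡ 1327^2 = 1760929 ≡ 1107 (mod 1541)
6^256 ≡ 1107^2 = 1225449 ≡ 354 (mod 1541)
6^512 ≡ 354^2 = 125316 ≡ 495 (mod 1541)
6^1024 ≡ 495^2 = 245025 ≡ 6 (mod 1541)
1540 = 1024 + 512 + 4 in binary powers of 2.
So 6^1540 ≡ 6 · 495 · 1296 ≡ 1243 (mod 1541).
Since 1243 ≠ 1, base 6 is a Fermat witness: 1541 is composite.

1243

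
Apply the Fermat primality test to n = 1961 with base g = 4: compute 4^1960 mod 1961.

1561

4^1 ≡ 4 (mod 1961)
4^2 ≡ 4^2 = 16 ≡ 16 (mod 1961)
4^4 ≡ 16^2 = 256 ≡ 256 (mod 1961)
4^8 ≡ 256^2 = 65536 ≡ 823 (mod 1961)
4^16 ≡ 823^2 = 677329 ≡ 784 (mod 1961)
4^32 ≡ 784^2 = 614656 ≡ 863 (mod 1961)
4^64 ≡ 863^2 = 744769 ≡ 1550 (mod 1961)
4^128 ≡ 1550^2 = 2402500 ≡ 275 (mod 1961)
4^256 ≡ 275^2 = 75625 ≡ 1107 (mod 1961)
4^512 ≡ 1107^2 = 1225449 ≡ 1785 (mod 1961)
4^1024 ≡ 1785^2 = 3186225 ≡ 1561 (mod 1961)
1960 = 1024 + 512 + 256 + 128 + 32 + 8 in binary powers of 2.
So 4^1960 ≡ 1561 · 1785 · 1107 · 275 · 863 · 823 ≡ 1561 (mod 1961).
Since 1561 ≠ 1, base 4 is a Fermat witness: 1961 is composite.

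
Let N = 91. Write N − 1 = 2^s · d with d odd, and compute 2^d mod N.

57

91 − 1 = 90 = 2^1 · 45, so d = 45.
2^1 ≡ 2 (mod 91)
2^2 ≡ 2^2 = 4 ≡ 4 (mod 91)
2^4 ≡ 4^2 = 16 ≡ 16 (mod 91)
2^8 ≡ 16^2 = 256 ≡ 74 (mod 91)
2^16 ≡ 74^2 = 5476 ≡ 16 (mod 91)
2^32 ≡ 16^2 = 256 ≡ 74 (mod 91)
45 = 32 + 8 + 4 + 1 in binary powers of 2.
So 2^45 ≡ 74 · 74 · 16 · 2 ≡ 57 (mod 91).
Squaring chain: 57; never reaches −1, so base 2 is a Miller–Rabin witness that 91 is composite.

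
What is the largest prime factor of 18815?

18815 = 5 · 3763
3763 = 53 · 71
71 is prime.
So 18815 = 5 · 53 · 71; the largest prime factor is 71.

71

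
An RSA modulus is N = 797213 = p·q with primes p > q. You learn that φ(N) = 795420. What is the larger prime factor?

φ(n) = (p−1)(q−1) = n − (p+q) + 1, so p + q = 797213 − 795420 + 1 = 1794.
p and q are the roots of t² − 1794t + 797213 = 0.
Discriminant: 1794² − 4·797213 = 3218436 − 3188852 = 29584; √29584 = 172.
q = (1794 − 172)/2 = 811, p = (1794 + 172)/2 = 983.
Check: 811 · 983 = 797213.

983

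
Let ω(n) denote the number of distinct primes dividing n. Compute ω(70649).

3

70649 = 31 · 2279
2279 = 43 · 53
70649 = 31 · 43 · 53, which has 3 distinct prime factors.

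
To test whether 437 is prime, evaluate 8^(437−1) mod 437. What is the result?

334

8^1 ≡ 8 (mod 437)
8^2 ≡ 8^2 = 64 ≡ 64 (mod 437)
8^4 ≡ 64^2 = 4096 ≡ 163 (mod 437)
8^8 ≡ 163^2 = 26569 ≡ 349 (mod 437)
8^16 ≡ 349^2 = 121801 ≡ 315 (mod 437)
8^32 ≡ 315^2 = 99225 ≡ 26 (mod 437)
8^64 ≡ 26^2 = 676 ≡ 239 (mod 437)
8^128 ≡ 239^2 = 57121 ≡ 311 (mod 437)
8^256 ≡ 311^2 = 96721 ≡ 144 (mod 437)
436 = 256 + 128 + 32 + 16 + 4 in binary powers of 2.
So 8^436 ≡ 144 · 311 · 26 · 315 · 163 ≡ 334 (mod 437).
Since 334 ≠ 1, base 8 is a Fermat witness: 437 is composite.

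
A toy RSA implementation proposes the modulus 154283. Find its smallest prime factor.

41

154283 is odd.
Digit sum 23, not divisible by 3.
Ends in 3: not divisible by 5.
7: 154283 = 7·22040 + 3
11: 154283 = 11·14025 + 8
13: 154283 = 13·11867 + 12
17: 154283 = 17·9075 + 8
19: 154283 = 19·8120 + 3
23: 154283 = 23·6707 + 22
29: 154283 = 29·5320 + 3
31: 154283 = 31·4976 + 27
37: 154283 = 37·4169 + 30
41: 154283 = 41·3763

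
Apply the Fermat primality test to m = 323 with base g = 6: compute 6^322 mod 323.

104

6^1 ≡ 6 (mod 323)
6^2 ≡ 6^2 = 36 ≡ 36 (mod 323)
6^4 ≡ 36^2 = 1296 ≡ 4 (mod 323)
6^8 ≡ 4^2 = 16 ≡ 16 (mod 323)
6^16 ≡ 16^2 = 256 ≡ 256 (mod 323)
6^32 ≡ 256^2 = 65536 ≡ 290 (mod 323)
6^64 ≡ 290^2 = 84100 ≡ 120 (mod 323)
6^128 ≡ 120^2 = 14400 ≡ 188 (mod 323)
6^256 ≡ 188^2 = 35344 ≡ 137 (mod 323)
322 = 256 + 64 + 2 in binary powers of 2.
So 6^322 ≡ 137 · 120 · 36 ≡ 104 (mod 323).
Since 104 ≠ 1, base 6 is a Fermat witness: 323 is composite.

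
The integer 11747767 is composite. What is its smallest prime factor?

11747767 is odd.
Digit sum 40, not divisible by 3.
Ends in 7: not divisible by 5.
7: 11747767 = 7·1678252 + 3
11: 11747767 = 11·1067978 + 9
13: 11747767 = 13·903674 + 5
17: 11747767 = 17·691045 + 2
19: 11747767 = 19·618303 + 10
23: 11747767 = 23·510772 + 11
29: 11747767 = 29·405095 + 12
31: 11747767 = 31·378960 + 7
37: 11747767 = 37·317507 + 8
41: 11747767 = 41·286530 + 37
43: 11747767 = 43·273203 + 38
47: 11747767 = 47·249952 + 23
53: 11747767 = 53·221655 + 52
59: 11747767 = 59·199114 + 41
61: 11747767 = 61·192586 + 21
67: 11747767 = 67·175339 + 54
71: 11747767 = 71·165461 + 36
73: 11747767 = 73·160928 + 23
79: 11747767 = 79·148705 + 72
83: 11747767 = 83·141539 + 30
89: 11747767 = 89·131997 + 34
97: 11747767 = 97·121111

97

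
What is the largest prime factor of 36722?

61

36722 = 2 · 18361
18361 = 7 · 2623
2623 = 43 · 61
61 is prime.
So 36722 = 2 · 7 · 43 · 61; the largest prime factor is 61.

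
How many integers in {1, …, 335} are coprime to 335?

Factor: 335 = 5 · 67.
φ(335) = (5−1) · (67−1) = 4 · 66 = 264.

264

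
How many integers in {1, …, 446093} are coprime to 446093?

428400

Factor: 446093 = 61 · 71 · 103.
φ(446093) = (61−1) · (71−1) · (103−1) = 60 · 70 · 102 = 428400.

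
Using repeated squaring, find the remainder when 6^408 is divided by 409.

1

6^1 ≡ 6 (mod 409)
6^2 ≡ 6^2 = 36 ≡ 36 (mod 409)
6^4 ≡ 36^2 = 1296 ≡ 69 (mod 409)
6^8 ≡ 69^2 = 4761 ≡ 262 (mod 409)
6^16 ≡ 262^2 = 68644 ≡ 341 (mod 409)
6^32 ≡ 341^2 = 116281 ≡ 125 (mod 409)
6^64 ≡ 125^2 = 15625 ≡ 83 (mod 409)
6^128 ≡ 83^2 = 6889 ≡ 345 (mod 409)
6^256 ≡ 345^2 = 119025 ≡ 6 (mod 409)
408 = 256 + 128 + 16 + 8 in binary powers of 2.
So 6^408 ≡ 6 · 345 · 341 · 262 ≡ 1 (mod 409).
Since the result is 1, base 6 gives no evidence that 409 is composite.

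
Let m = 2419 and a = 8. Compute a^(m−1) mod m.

8^1 ≡ 8 (mod 2419)
8^2 ≡ 8^2 = 64 ≡ 64 (mod 2419)
8^4 ≡ 64^2 = 4096 ≡ 1677 (mod 2419)
8^8 ≡ 1677^2 = 2812329 ≡ 1451 (mod 2419)
8^16 ≡ 1451^2 = 2105401 ≡ 871 (mod 2419)
8^32 ≡ 871^2 = 758641 ≡ 1494 (mod 2419)
8^64 ≡ 1494^2 = 2232036 ≡ 1718 (mod 2419)
8^128 ≡ 1718^2 = 2951524 ≡ 344 (mod 2419)
8^256 ≡ 344^2 = 118336 ≡ 2224 (mod 2419)
8^512 ≡ 2224^2 = 4946176 ≡ 1740 (mod 2419)
8^1024 ≡ 1740^2 = 3027600 ≡ 1431 (mod 2419)
8^2048 ≡ 1431^2 = 2047761 ≡ 1287 (mod 2419)
2418 = 2048 + 256 + 64 + 32 + 16 + 2 in binary powers of 2.
So 8^2418 ≡ 1287 · 2224 · 1718 · 1494 · 871 · 64 ≡ 1255 (mod 2419).
Since 1255 ≠ 1, base 8 is a Fermat witness: 2419 is composite.

1255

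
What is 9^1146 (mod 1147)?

9^1 ≡ 9 (mod 1147)
9^2 ≡ 9^2 = 81 ≡ 81 (mod 1147)
9^4 ≡ 81^2 = 6561 ≡ 826 (mod 1147)
9^8 ≡ 826^2 = 682276 ≡ 958 (mod 1147)
9^16 ≡ 958^2 = 917764 ≡ 164 (mod 1147)
9^32 ≡ 164^2 = 26896 ≡ 515 (mod 1147)
9^64 ≡ 515^2 = 265225 ≡ 268 (mod 1147)
9^128 ≡ 268^2 = 71824 ≡ 710 (mod 1147)
9^256 ≡ 710^2 = 504100 ≡ 567 (mod 1147)
9^512 ≡ 567^2 = 321489 ≡ 329 (mod 1147)
9^1024 ≡ 329^2 = 108241 ≡ 423 (mod 1147)
1146 = 1024 + 64 + 32 + 16 + 8 + 2 in binary powers of 2.
So 9^1146 ≡ 423 · 268 · 515 · 164 · 958 · 81 ≡ 1062 (mod 1147).
Since 1062 ≠ 1, base 9 is a Fermat witness: 1147 is composite.

1062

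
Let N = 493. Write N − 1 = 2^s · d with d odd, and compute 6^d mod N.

493 − 1 = 492 = 2^2 · 123, so d = 123.
6^1 ≡ 6 (mod 493)
6^2 ≡ 6^2 = 36 ≡ 36 (mod 493)
6^4 ≡ 36^2 = 1296 ≡ 310 (mod 493)
6^8 ≡ 310^2 = 96100 ≡ 458 (mod 493)
6^16 ≡ 458^2 = 209764 ≡ 239 (mod 493)
6^32 ≡ 239^2 = 57121 ≡ 426 (mod 493)
6^64 ≡ 426^2 = 181476 ≡ 52 (mod 493)
123 = 64 + 32 + 16 + 8 + 2 + 1 in binary powers of 2.
So 6^123 ≡ 52 · 426 · 239 · 458 · 36 · 6 ≡ 328 (mod 493).
Squaring chain: 328 → 110; never reaches −1, so base 6 is a Miller–Rabin witness that 493 is composite.

328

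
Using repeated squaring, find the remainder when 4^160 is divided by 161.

4^1 ≡ 4 (mod 161)
4^2 ≡ 4^2 = 16 ≡ 16 (mod 161)
4^4 ≡ 16^2 = 256 ≡ 95 (mod 161)
4^8 ≡ 95^2 = 9025 ≡ 9 (mod 161)
4^16 ≡ 9^2 = 81 ≡ 81 (mod 161)
4^32 ≡ 81^2 = 6561 ≡ 121 (mod 161)
4^64 ≡ 121^2 = 14641 ≡ 151 (mod 161)
4^128 ≡ 151^2 = 22801 ≡ 100 (mod 161)
160 = 128 + 32 in binary powers of 2.
So 4^160 ≡ 100 · 121 ≡ 25 (mod 161).
Since 25 ≠ 1, base 4 is a Fermat witness: 161 is composite.

25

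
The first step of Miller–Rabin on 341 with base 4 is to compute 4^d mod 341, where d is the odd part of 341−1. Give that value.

341 − 1 = 340 = 2^2 · 85, so d = 85.
4^1 ≡ 4 (mod 341)
4^2 ≡ 4^2 = 16 ≡ 16 (mod 341)
4^4 ≡ 16^2 = 256 ≡ 256 (mod 341)
4^8 ≡ 256^2 = 65536 ≡ 64 (mod 341)
4^16 ≡ 64^2 = 4096 ≡ 4 (mod 341)
4^32 ≡ 4^2 = 16 ≡ 16 (mod 341)
4^64 ≡ 16^2 = 256 ≡ 256 (mod 341)
85 = 64 + 16 + 4 + 1 in binary powers of 2.
So 4^85 ≡ 256 · 4 · 256 · 4 ≡ 1 (mod 341).
Since 4^d ≡ 1 (mod 341), base 4 does not prove 341 composite.

1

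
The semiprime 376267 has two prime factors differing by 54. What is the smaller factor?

587

Since p = q + 54, we have 376267 = q(q + 54), so q² + 54q − 376267 = 0.
Discriminant: 54² + 4·376267 = 2916 + 1505068 = 1507984; √1507984 = 1228.
q = (−54 + 1228)/2 = 587, and p = q + 54 = 641.
Check: 587 · 641 = 376267.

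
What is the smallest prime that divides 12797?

67

12797 is odd.
Digit sum 26, not divisible by 3.
Ends in 7: not divisible by 5.
7: 12797 = 7·1828 + 1
11: 12797 = 11·1163 + 4
13: 12797 = 13·984 + 5
17: 12797 = 17·752 + 13
19: 12797 = 19·673 + 10
23: 12797 = 23·556 + 9
29: 12797 = 29·441 + 8
31: 12797 = 31·412 + 25
37: 12797 = 37·345 + 32
41: 12797 = 41·312 + 5
43: 12797 = 43·297 + 26
47: 12797 = 47·272 + 13
53: 12797 = 53·241 + 24
59: 12797 = 59·216 + 53
61: 12797 = 61·209 + 48
67: 12797 = 67·191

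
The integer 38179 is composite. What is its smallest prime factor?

73

38179 is odd.
Digit sum 28, not divisible by 3.
Ends in 9: not divisible by 5.
7: 38179 = 7·5454 + 1
11: 38179 = 11·3470 + 9
13: 38179 = 13·2936 + 11
17: 38179 = 17·2245 + 14
19: 38179 = 19·2009 + 8
23: 38179 = 23·1659 + 22
29: 38179 = 29·1316 + 15
31: 38179 = 31·1231 + 18
37: 38179 = 37·1031 + 32
41: 38179 = 41·931 + 8
43: 38179 = 43·887 + 38
47: 38179 = 47·812 + 15
53: 38179 = 53·720 + 19
59: 38179 = 59·647 + 6
61: 38179 = 61·625 + 54
67: 38179 = 67·569 + 56
71: 38179 = 71·537 + 52
73: 38179 = 73·523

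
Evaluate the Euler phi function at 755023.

727320

Factor: 755023 = 59 · 67 · 191.
φ(755023) = (59−1) · (67−1) · (191−1) = 58 · 66 · 190 = 727320.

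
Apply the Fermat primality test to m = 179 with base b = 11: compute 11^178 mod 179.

11^1 ≡ 11 (mod 179)
11^2 ≡ 11^2 = 121 ≡ 121 (mod 179)
11^4 ≡ 121^2 = 14641 ≡ 142 (mod 179)
11^8 ≡ 142^2 = 20164 ≡ 116 (mod 179)
11^16 ≡ 116^2 = 13456 ≡ 31 (mod 179)
11^32 ≡ 31^2 = 961 ≡ 66 (mod 179)
11^64 ≡ 66^2 = 4356 ≡ 60 (mod 179)
11^128 ≡ 60^2 = 3600 ≡ 20 (mod 179)
178 = 128 + 32 + 16 + 2 in binary powers of 2.
So 11^178 ≡ 20 · 66 · 31 · 121 ≡ 1 (mod 179).
Since the result is 1, base 11 gives no evidence that 179 is composite.

1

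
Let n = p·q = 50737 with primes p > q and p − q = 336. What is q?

Since p = q + 336, we have 50737 = q(q + 336), so q² + 336q − 50737 = 0.
Discriminant: 336² + 4·50737 = 112896 + 202948 = 315844; √315844 = 562.
q = (−336 + 562)/2 = 113, and p = q + 336 = 449.
Check: 113 · 449 = 50737.

113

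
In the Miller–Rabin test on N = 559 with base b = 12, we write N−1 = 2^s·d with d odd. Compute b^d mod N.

559 − 1 = 558 = 2^1 · 279, so d = 279.
12^1 ≡ 12 (mod 559)
12^2 ≡ 12^2 = 144 ≡ 144 (mod 559)
12^4 ≡ 144^2 = 20736 ≡ 53 (mod 559)
12^8 ≡ 53^2 = 2809 ≡ 14 (mod 559)
12^16 ≡ 14^2 = 196 ≡ 196 (mod 559)
12^32 ≡ 196^2 = 38416 ≡ 404 (mod 559)
12^64 ≡ 404^2 = 163216 ≡ 547 (mod 559)
12^128 ≡ 547^2 = 299209 ≡ 144 (mod 559)
12^256 ≡ 144^2 = 20736 ≡ 53 (mod 559)
279 = 256 + 16 + 4 + 2 + 1 in binary powers of 2.
So 12^279 ≡ 53 · 196 · 53 · 144 · 12 ≡ 194 (mod 559).
Squaring chain: 194; never reaches −1, so base 12 is a Miller–Rabin witness that 559 is composite.

194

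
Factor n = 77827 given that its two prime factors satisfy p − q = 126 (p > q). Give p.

Since p = q + 126, we have 77827 = q(q + 126), so q² + 126q − 77827 = 0.
Discriminant: 126² + 4·77827 = 15876 + 311308 = 327184; √327184 = 572.
q = (−126 + 572)/2 = 223, and p = q + 126 = 349.
Check: 223 · 349 = 77827.

349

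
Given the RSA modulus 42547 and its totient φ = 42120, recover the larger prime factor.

φ(n) = (p−1)(q−1) = n − (p+q) + 1, so p + q = 42547 − 42120 + 1 = 428.
p and q are the roots of t² − 428t + 42547 = 0.
Discriminant: 428² − 4·42547 = 183184 − 170188 = 12996; √12996 = 114.
q = (428 − 114)/2 = 157, p = (428 + 114)/2 = 271.
Check: 157 · 271 = 42547.

271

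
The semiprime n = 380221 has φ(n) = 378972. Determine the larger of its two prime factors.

727

φ(n) = (p−1)(q−1) = n − (p+q) + 1, so p + q = 380221 − 378972 + 1 = 1250.
p and q are the roots of t² − 1250t + 380221 = 0.
Discriminant: 1250² − 4·380221 = 1562500 − 1520884 = 41616; √41616 = 204.
q = (1250 − 204)/2 = 523, p = (1250 + 204)/2 = 727.
Check: 523 · 727 = 380221.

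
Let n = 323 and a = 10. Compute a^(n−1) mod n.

270

10^1 ≡ 10 (mod 323)
10^2 ≡ 10^2 = 100 ≡ 100 (mod 323)
10^4 ≡ 100^2 = 10000 ≡ 310 (mod 323)
10^8 ≡ 310^2 = 96100 ≡ 169 (mod 323)
10^16 ≡ 169^2 = 28561 ≡ 137 (mod 323)
10^32 ≡ 137^2 = 18769 ≡ 35 (mod 323)
10^64 ≡ 35^2 = 1225 ≡ 256 (mod 323)
10^128 ≡ 256^2 = 65536 ≡ 290 (mod 323)
10^256 ≡ 290^2 = 84100 ≡ 120 (mod 323)
322 = 256 + 64 + 2 in binary powers of 2.
So 10^322 ≡ 120 · 256 · 100 ≡ 270 (mod 323).
Since 270 ≠ 1, base 10 is a Fermat witness: 323 is composite.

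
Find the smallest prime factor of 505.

5

505 is odd.
Digit sum 10, not divisible by 3.
Ends in 5: divisible by 5.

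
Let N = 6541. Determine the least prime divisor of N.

31

6541 is odd.
Digit sum 16, not divisible by 3.
Ends in 1: not divisible by 5.
7: 6541 = 7·934 + 3
11: 6541 = 11·594 + 7
13: 6541 = 13·503 + 2
17: 6541 = 17·384 + 13
19: 6541 = 19·344 + 5
23: 6541 = 23·284 + 9
29: 6541 = 29·225 + 16
31: 6541 = 31·211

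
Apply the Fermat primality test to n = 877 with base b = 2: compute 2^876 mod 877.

2^1 ≡ 2 (mod 877)
2^2 ≡ 2^2 = 4 ≡ 4 (mod 877)
2^4 ≡ 4^2 = 16 ≡ 16 (mod 877)
2^8 ≡ 16^2 = 256 ≡ 256 (mod 877)
2^16 ≡ 256^2 = 65536 ≡ 638 (mod 877)
2^32 ≡ 638^2 = 407044 ≡ 116 (mod 877)
2^64 ≡ 116^2 = 13456 ≡ 301 (mod 877)
2^128 ≡ 301^2 = 90601 ≡ 270 (mod 877)
2^256 ≡ 270^2 = 72900 ≡ 109 (mod 877)
2^512 ≡ 109^2 = 11881 ≡ 480 (mod 877)
876 = 512 + 256 + 64 + 32 + 8 + 4 in binary powers of 2.
So 2^876 ≡ 480 · 109 · 301 · 116 · 256 · 16 ≡ 1 (mod 877).
Since the result is 1, base 2 gives no evidence that 877 is composite.

1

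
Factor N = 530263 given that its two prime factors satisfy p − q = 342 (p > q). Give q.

Since p = q + 342, we have 530263 = q(q + 342), so q² + 342q − 530263 = 0.
Discriminant: 342² + 4·530263 = 116964 + 2121052 = 2238016; √2238016 = 1496.
q = (−342 + 1496)/2 = 577, and p = q + 342 = 919.
Check: 577 · 919 = 530263.

577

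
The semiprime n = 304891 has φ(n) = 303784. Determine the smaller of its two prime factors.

φ(n) = (p−1)(q−1) = n − (p+q) + 1, so p + q = 304891 − 303784 + 1 = 1108.
p and q are the roots of t² − 1108t + 304891 = 0.
Discriminant: 1108² − 4·304891 = 1227664 − 1219564 = 8100; √8100 = 90.
q = (1108 − 90)/2 = 509, p = (1108 + 90)/2 = 599.
Check: 509 · 599 = 304891.

509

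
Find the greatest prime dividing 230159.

230159 = 47 · 4897
4897 = 59 · 83
83 is prime.
So 230159 = 47 · 59 · 83; the largest prime factor is 83.

83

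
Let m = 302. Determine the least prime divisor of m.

302 is even: 2 divides it.

2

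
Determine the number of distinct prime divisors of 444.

444 = 2^2 · 111
111 = 3 · 37
444 = 2^2 · 3 · 37, which has 3 distinct prime factors.

3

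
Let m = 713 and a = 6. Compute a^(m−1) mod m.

87

6^1 ≡ 6 (mod 713)
6^2 ≡ 6^2 = 36 ≡ 36 (mod 713)
6^4 ≡ 36^2 = 1296 ≡ 583 (mod 713)
6^8 ≡ 583^2 = 339889 ≡ 501 (mod 713)
6^16 ≡ 501^2 = 251001 ≡ 25 (mod 713)
6^32 ≡ 25^2 = 625 ≡ 625 (mod 713)
6^64 ≡ 625^2 = 390625 ≡ 614 (mod 713)
6^128 ≡ 614^2 = 376996 ≡ 532 (mod 713)
6^256 ≡ 532^2 = 283024 ≡ 676 (mod 713)
6^512 ≡ 676^2 = 456976 ≡ 656 (mod 713)
712 = 512 + 128 + 64 + 8 in binary powers of 2.
So 6^712 ≡ 656 · 532 · 614 · 501 ≡ 87 (mod 713).
Since 87 ≠ 1, base 6 is a Fermat witness: 713 is composite.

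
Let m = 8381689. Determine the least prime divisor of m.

8381689 is odd.
Digit sum 43, not divisible by 3.
Ends in 9: not divisible by 5.
7: 8381689 = 7·1197384 + 1
11: 8381689 = 11·761971 + 8
13: 8381689 = 13·644745 + 4
17: 8381689 = 17·493040 + 9
19: 8381689 = 19·441141 + 10
23: 8381689 = 23·364421 + 6
29: 8381689 = 29·289023 + 22
31: 8381689 = 31·270377 + 2
37: 8381689 = 37·226532 + 5
41: 8381689 = 41·204431 + 18
43: 8381689 = 43·194923

43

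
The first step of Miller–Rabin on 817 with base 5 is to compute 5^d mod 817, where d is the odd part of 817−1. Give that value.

817 − 1 = 816 = 2^4 · 51, so d = 51.
5^1 ≡ 5 (mod 817)
5^2 ≡ 5^2 = 25 ≡ 25 (mod 817)
5^4 ≡ 25^2 = 625 ≡ 625 (mod 817)
5^8 ≡ 625^2 = 390625 ≡ 99 (mod 817)
5^16 ≡ 99^2 = 9801 ≡ 814 (mod 817)
5^32 ≡ 814^2 = 662596 ≡ 9 (mod 817)
51 = 32 + 16 + 2 + 1 in binary powers of 2.
So 5^51 ≡ 9 · 814 · 25 · 5 ≡ 710 (mod 817).
Squaring chain: 710 → 11 → 121 → 752; never reaches −1, so base 5 is a Miller–Rabin witness that 817 is composite.

710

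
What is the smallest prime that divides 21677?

21677 is odd.
Digit sum 23, not divisible by 3.
Ends in 7: not divisible by 5.
7: 21677 = 7·3096 + 5
11: 21677 = 11·1970 + 7
13: 21677 = 13·1667 + 6
17: 21677 = 17·1275 + 2
19: 21677 = 19·1140 + 17
23: 21677 = 23·942 + 11
29: 21677 = 29·747 + 14
31: 21677 = 31·699 + 8
37: 21677 = 37·585 + 32
41: 21677 = 41·528 + 29
43: 21677 = 43·504 + 5
47: 21677 = 47·461 + 10
53: 21677 = 53·409

53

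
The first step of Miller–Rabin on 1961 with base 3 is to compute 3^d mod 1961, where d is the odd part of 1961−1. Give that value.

1961 − 1 = 1960 = 2^3 · 245, so d = 245.
3^1 ≡ 3 (mod 1961)
3^2 ≡ 3^2 = 9 ≡ 9 (mod 1961)
3^4 ≡ 9^2 = 81 ≡ 81 (mod 1961)
3^8 ≡ 81^2 = 6561 ≡ 678 (mod 1961)
3^16 ≡ 678^2 = 459684 ≡ 810 (mod 1961)
3^32 ≡ 810^2 = 656100 ≡ 1126 (mod 1961)
3^64 ≡ 1126^2 = 1267876 ≡ 1070 (mod 1961)
3^128 ≡ 1070^2 = 1144900 ≡ 1637 (mod 1961)
245 = 128 + 64 + 32 + 16 + 4 + 1 in binary powers of 2.
So 3^245 ≡ 1637 · 1070 · 1126 · 810 · 81 · 3 ≡ 509 (mod 1961).
Squaring chain: 509 → 229 → 1455; never reaches −1, so base 3 is a Miller–Rabin witness that 1961 is composite.

509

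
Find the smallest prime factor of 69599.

79

69599 is odd.
Digit sum 38, not divisible by 3.
Ends in 9: not divisible by 5.
7: 69599 = 7·9942 + 5
11: 69599 = 11·6327 + 2
13: 69599 = 13·5353 + 10
17: 69599 = 17·4094 + 1
19: 69599 = 19·3663 + 2
23: 69599 = 23·3026 + 1
29: 69599 = 29·2399 + 28
31: 69599 = 31·2245 + 4
37: 69599 = 37·1881 + 2
41: 69599 = 41·1697 + 22
43: 69599 = 43·1618 + 25
47: 69599 = 47·1480 + 39
53: 69599 = 53·1313 + 10
59: 69599 = 59·1179 + 38
61: 69599 = 61·1140 + 59
67: 69599 = 67·1038 + 53
71: 69599 = 71·980 + 19
73: 69599 = 73·953 + 30
79: 69599 = 79·881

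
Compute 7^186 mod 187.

7^1 ≡ 7 (mod 187)
7^2 ≡ 7^2 = 49 ≡ 49 (mod 187)
7^4 ≡ 49^2 = 2401 ≡ 157 (mod 187)
7^8 ≡ 157^2 = 24649 ≡ 152 (mod 187)
7^16 ≡ 152^2 = 23104 ≡ 103 (mod 187)
7^32 ≡ 103^2 = 10609 ≡ 137 (mod 187)
7^64 ≡ 137^2 = 18769 ≡ 69 (mod 187)
7^128 ≡ 69^2 = 4761 ≡ 86 (mod 187)
186 = 128 + 32 + 16 + 8 + 2 in binary powers of 2.
So 7^186 ≡ 86 · 137 · 103 · 152 · 49 ≡ 70 (mod 187).
Since 70 ≠ 1, base 7 is a Fermat witness: 187 is composite.

70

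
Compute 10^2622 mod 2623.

735

10^1 ≡ 10 (mod 2623)
10^2 ≡ 10^2 = 100 ≡ 100 (mod 2623)
10^4 ≡ 100^2 = 10000 ≡ 2131 (mod 2623)
10^8 ≡ 2131^2 = 4541161 ≡ 748 (mod 2623)
10^16 ≡ 748^2 = 559504 ≡ 805 (mod 2623)
10^32 ≡ 805^2 = 648025 ≡ 144 (mod 2623)
10^64 ≡ 144^2 = 20736 ≡ 2375 (mod 2623)
10^128 ≡ 2375^2 = 5640625 ≡ 1175 (mod 2623)
10^256 ≡ 1175^2 = 1380625 ≡ 927 (mod 2623)
10^512 ≡ 927^2 = 859329 ≡ 1608 (mod 2623)
10^1024 ≡ 1608^2 = 2585664 ≡ 2009 (mod 2623)
10^2048 ≡ 2009^2 = 4036081 ≡ 1907 (mod 2623)
2622 = 2048 + 512 + 32 + 16 + 8 + 4 + 2 in binary powers of 2.
So 10^2622 ≡ 1907 · 1608 · 144 · 805 · 748 · 2131 · 100 ≡ 735 (mod 2623).
Since 735 ≠ 1, base 10 is a Fermat witness: 2623 is composite.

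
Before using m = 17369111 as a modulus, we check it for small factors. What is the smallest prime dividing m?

17369111 is odd.
Digit sum 29, not divisible by 3.
Ends in 1: not divisible by 5.
7: 17369111 = 7·2481301 + 4
11: 17369111 = 11·1579010 + 1
13: 17369111 = 13·1336085 + 6
17: 17369111 = 17·1021712 + 7
19: 17369111 = 19·914163 + 14
23: 17369111 = 23·755178 + 17
29: 17369111 = 29·598934 + 25
31: 17369111 = 31·560293 + 28
37: 17369111 = 37·469435 + 16
41: 17369111 = 41·423636 + 35
43: 17369111 = 43·403932 + 35
47: 17369111 = 47·369555 + 26
53: 17369111 = 53·327719 + 4
59: 17369111 = 59·294391 + 42
61: 17369111 = 61·284739 + 32
67: 17369111 = 67·259240 + 31
71: 17369111 = 71·244635 + 26
73: 17369111 = 73·237933 + 2
79: 17369111 = 79·219862 + 13
83: 17369111 = 83·209266 + 33
89: 17369111 = 89·195158 + 49
97: 17369111 = 97·179063

97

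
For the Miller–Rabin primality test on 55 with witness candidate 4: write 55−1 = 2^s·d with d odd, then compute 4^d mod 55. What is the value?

55 − 1 = 54 = 2^1 · 27, so d = 27.
4^1 ≡ 4 (mod 55)
4^2 ≡ 4^2 = 16 ≡ 16 (mod 55)
4^4 ≡ 16^2 = 256 ≡ 36 (mod 55)
4^8 ≡ 36^2 = 1296 ≡ 31 (mod 55)
4^16 ≡ 31^2 = 961 ≡ 26 (mod 55)
27 = 16 + 8 + 2 + 1 in binary powers of 2.
So 4^27 ≡ 26 · 31 · 16 · 4 ≡ 49 (mod 55).
Squaring chain: 49; never reaches −1, so base 4 is a Miller–Rabin witness that 55 is composite.

49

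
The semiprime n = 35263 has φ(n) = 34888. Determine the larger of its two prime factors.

197

φ(n) = (p−1)(q−1) = n − (p+q) + 1, so p + q = 35263 − 34888 + 1 = 376.
p and q are the roots of t² − 376t + 35263 = 0.
Discriminant: 376² − 4·35263 = 141376 − 141052 = 324; √324 = 18.
q = (376 − 18)/2 = 179, p = (376 + 18)/2 = 197.
Check: 179 · 197 = 35263.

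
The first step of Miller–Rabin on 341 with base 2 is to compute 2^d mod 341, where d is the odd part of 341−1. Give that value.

32

341 − 1 = 340 = 2^2 · 85, so d = 85.
2^1 ≡ 2 (mod 341)
2^2 ≡ 2^2 = 4 ≡ 4 (mod 341)
2^4 ≡ 4^2 = 16 ≡ 16 (mod 341)
2^8 ≡ 16^2 = 256 ≡ 256 (mod 341)
2^16 ≡ 256^2 = 65536 ≡ 64 (mod 341)
2^32 ≡ 64^2 = 4096 ≡ 4 (mod 341)
2^64 ≡ 4^2 = 16 ≡ 16 (mod 341)
85 = 64 + 16 + 4 + 1 in binary powers of 2.
So 2^85 ≡ 16 · 64 · 16 · 2 ≡ 32 (mod 341).
Squaring chain: 32 → 1; never reaches −1, so base 2 is a Miller–Rabin witness that 341 is composite.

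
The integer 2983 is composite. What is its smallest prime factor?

19

2983 is odd.
Digit sum 22, not divisible by 3.
Ends in 3: not divisible by 5.
7: 2983 = 7·426 + 1
11: 2983 = 11·271 + 2
13: 2983 = 13·229 + 6
17: 2983 = 17·175 + 8
19: 2983 = 19·157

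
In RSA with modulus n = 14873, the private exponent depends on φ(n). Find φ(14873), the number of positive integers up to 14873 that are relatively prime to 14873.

Factor: 14873 = 107 · 139.
φ(14873) = (107−1) · (139−1) = 106 · 138 = 14628.

14628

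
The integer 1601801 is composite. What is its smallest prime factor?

31

1601801 is odd.
Digit sum 17, not divisible by 3.
Ends in 1: not divisible by 5.
7: 1601801 = 7·228828 + 5
11: 1601801 = 11·145618 + 3
13: 1601801 = 13·123215 + 6
17: 1601801 = 17·94223 + 10
19: 1601801 = 19·84305 + 6
23: 1601801 = 23·69643 + 12
29: 1601801 = 29·55234 + 15
31: 1601801 = 31·51671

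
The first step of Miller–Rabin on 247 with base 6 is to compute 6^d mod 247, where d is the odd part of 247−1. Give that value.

247 − 1 = 246 = 2^1 · 123, so d = 123.
6^1 ≡ 6 (mod 247)
6^2 ≡ 6^2 = 36 ≡ 36 (mod 247)
6^4 ≡ 36^2 = 1296 ≡ 61 (mod 247)
6^8 ≡ 61^2 = 3721 ≡ 16 (mod 247)
6^16 ≡ 16^2 = 256 ≡ 9 (mod 247)
6^32 ≡ 9^2 = 81 ≡ 81 (mod 247)
6^64 ≡ 81^2 = 6561 ≡ 139 (mod 247)
123 = 64 + 32 + 16 + 8 + 2 + 1 in binary powers of 2.
So 6^123 ≡ 139 · 81 · 9 · 16 · 36 · 6 ≡ 125 (mod 247).
Squaring chain: 125; never reaches −1, so base 6 is a Miller–Rabin witness that 247 is composite.

125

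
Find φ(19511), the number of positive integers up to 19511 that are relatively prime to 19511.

19224

Factor: 19511 = 109 · 179.
φ(19511) = (109−1) · (179−1) = 108 · 178 = 19224.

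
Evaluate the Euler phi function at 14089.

13824

Factor: 14089 = 73 · 193.
φ(14089) = (73−1) · (193−1) = 72 · 192 = 13824.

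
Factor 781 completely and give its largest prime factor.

71

781 = 11 · 71
71 is prime.
So 781 = 11 · 71; the largest prime factor is 71.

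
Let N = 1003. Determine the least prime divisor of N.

1003 is odd.
Digit sum 4, not divisible by 3.
Ends in 3: not divisible by 5.
7: 1003 = 7·143 + 2
11: 1003 = 11·91 + 2
13: 1003 = 13·77 + 2
17: 1003 = 17·59

17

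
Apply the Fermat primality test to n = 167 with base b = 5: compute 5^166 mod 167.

1

5^1 ≡ 5 (mod 167)
5^2 ≡ 5^2 = 25 ≡ 25 (mod 167)
5^4 ≡ 25^2 = 625 ≡ 124 (mod 167)
5^8 ≡ 124^2 = 15376 ≡ 12 (mod 167)
5^16 ≡ 12^2 = 144 ≡ 144 (mod 167)
5^32 ≡ 144^2 = 20736 ≡ 28 (mod 167)
5^64 ≡ 28^2 = 784 ≡ 116 (mod 167)
5^128 ≡ 116^2 = 13456 ≡ 96 (mod 167)
166 = 128 + 32 + 4 + 2 in binary powers of 2.
So 5^166 ≡ 96 · 28 · 124 · 25 ≡ 1 (mod 167).
Since the result is 1, base 5 gives no evidence that 167 is composite.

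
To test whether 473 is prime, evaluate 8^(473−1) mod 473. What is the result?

262

8^1 ≡ 8 (mod 473)
8^2 ≡ 8^2 = 64 ≡ 64 (mod 473)
8^4 ≡ 64^2 = 4096 ≡ 312 (mod 473)
8^8 ≡ 312^2 = 97344 ≡ 379 (mod 473)
8^16 ≡ 379^2 = 143641 ≡ 322 (mod 473)
8^32 ≡ 322^2 = 103684 ≡ 97 (mod 473)
8^64 ≡ 97^2 = 9409 ≡ 422 (mod 473)
8^128 ≡ 422^2 = 178084 ≡ 236 (mod 473)
8^256 ≡ 236^2 = 55696 ≡ 355 (mod 473)
472 = 256 + 128 + 64 + 16 + 8 in binary powers of 2.
So 8^472 ≡ 355 · 236 · 422 · 322 · 379 ≡ 262 (mod 473).
Since 262 ≠ 1, base 8 is a Fermat witness: 473 is composite.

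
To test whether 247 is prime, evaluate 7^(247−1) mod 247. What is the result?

7^1 ≡ 7 (mod 247)
7^2 ≡ 7^2 = 49 ≡ 49 (mod 247)
7^4 ≡ 49^2 = 2401 ≡ 178 (mod 247)
7^8 ≡ 178^2 = 31684 ≡ 68 (mod 247)
7^16 ≡ 68^2 = 4624 ≡ 178 (mod 247)
7^32 ≡ 178^2 = 31684 ≡ 68 (mod 247)
7^64 ≡ 68^2 = 4624 ≡ 178 (mod 247)
7^128 ≡ 178^2 = 31684 ≡ 68 (mod 247)
246 = 128 + 64 + 32 + 16 + 4 + 2 in binary powers of 2.
So 7^246 ≡ 68 · 178 · 68 · 178 · 178 · 49 ≡ 77 (mod 247).
Since 77 ≠ 1, base 7 is a Fermat witness: 247 is composite.

77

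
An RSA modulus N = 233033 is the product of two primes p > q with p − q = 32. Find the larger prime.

Since p = q + 32, we have 233033 = q(q + 32), so q² + 32q − 233033 = 0.
Discriminant: 32² + 4·233033 = 1024 + 932132 = 933156; √933156 = 966.
q = (−32 + 966)/2 = 467, and p = q + 32 = 499.
Check: 467 · 499 = 233033.

499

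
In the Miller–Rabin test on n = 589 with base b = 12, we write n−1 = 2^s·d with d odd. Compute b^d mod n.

151

589 − 1 = 588 = 2^2 · 147, so d = 147.
12^1 ≡ 12 (mod 589)
12^2 ≡ 12^2 = 144 ≡ 144 (mod 589)
12^4 ≡ 144^2 = 20736 ≡ 121 (mod 589)
12^8 ≡ 121^2 = 14641 ≡ 505 (mod 589)
12^16 ≡ 505^2 = 255025 ≡ 577 (mod 589)
12^32 ≡ 577^2 = 332929 ≡ 144 (mod 589)
12^64 ≡ 144^2 = 20736 ≡ 121 (mod 589)
12^128 ≡ 121^2 = 14641 ≡ 505 (mod 589)
147 = 128 + 16 + 2 + 1 in binary powers of 2.
So 12^147 ≡ 505 · 577 · 144 · 12 ≡ 151 (mod 589).
Squaring chain: 151 → 419; never reaches −1, so base 12 is a Miller–Rabin witness that 589 is composite.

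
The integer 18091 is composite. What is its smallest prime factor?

79

18091 is odd.
Digit sum 19, not divisible by 3.
Ends in 1: not divisible by 5.
7: 18091 = 7·2584 + 3
11: 18091 = 11·1644 + 7
13: 18091 = 13·1391 + 8
17: 18091 = 17·1064 + 3
19: 18091 = 19·952 + 3
23: 18091 = 23·786 + 13
29: 18091 = 29·623 + 24
31: 18091 = 31·583 + 18
37: 18091 = 37·488 + 35
41: 18091 = 41·441 + 10
43: 18091 = 43·420 + 31
47: 18091 = 47·384 + 43
53: 18091 = 53·341 + 18
59: 18091 = 59·306 + 37
61: 18091 = 61·296 + 35
67: 18091 = 67·270 + 1
71: 18091 = 71·254 + 57
73: 18091 = 73·247 + 60
79: 18091 = 79·229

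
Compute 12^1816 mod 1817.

1553

12^1 ≡ 12 (mod 1817)
12^2 ≡ 12^2 = 144 ≡ 144 (mod 1817)
12^4 ≡ 144^2 = 20736 ≡ 749 (mod 1817)
12^8 ≡ 749^2 = 561001 ≡ 1365 (mod 1817)
12^16 ≡ 1365^2 = 1863225 ≡ 800 (mod 1817)
12^32 ≡ 800^2 = 640000 ≡ 416 (mod 1817)
12^64 ≡ 416^2 = 173056 ≡ 441 (mod 1817)
12^128 ≡ 441^2 = 194481 ≡ 62 (mod 1817)
12^256 ≡ 62^2 = 3844 ≡ 210 (mod 1817)
12^512 ≡ 210^2 = 44100 ≡ 492 (mod 1817)
12^1024 ≡ 492^2 = 242064 ≡ 403 (mod 1817)
1816 = 1024 + 512 + 256 + 16 + 8 in binary powers of 2.
So 12^1816 ≡ 403 · 492 · 210 · 800 · 1365 ≡ 1553 (mod 1817).
Since 1553 ≠ 1, base 12 is a Fermat witness: 1817 is composite.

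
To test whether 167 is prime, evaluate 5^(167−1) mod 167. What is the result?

5^1 ≡ 5 (mod 167)
5^2 ≡ 5^2 = 25 ≡ 25 (mod 167)
5^4 ≡ 25^2 = 625 ≡ 124 (mod 167)
5^8 ≡ 124^2 = 15376 ≡ 12 (mod 167)
5^16 ≡ 12^2 = 144 ≡ 144 (mod 167)
5^32 ≡ 144^2 = 20736 ≡ 28 (mod 167)
5^64 ≡ 28^2 = 784 ≡ 116 (mod 167)
5^128 ≡ 116^2 = 13456 ≡ 96 (mod 167)
166 = 128 + 32 + 4 + 2 in binary powers of 2.
So 5^166 ≡ 96 · 28 · 124 · 25 ≡ 1 (mod 167).
Since the result is 1, base 5 gives no evidence that 167 is composite.

1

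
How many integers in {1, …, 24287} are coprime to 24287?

Factor: 24287 = 149 · 163.
φ(24287) = (149−1) · (163−1) = 148 · 162 = 23976.

23976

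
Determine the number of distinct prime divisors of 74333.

74333 = 7^2 · 1517
1517 = 37 · 41
74333 = 7^2 · 37 · 41, which has 3 distinct prime factors.

3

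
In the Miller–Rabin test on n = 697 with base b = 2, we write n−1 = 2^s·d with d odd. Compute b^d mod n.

697 − 1 = 696 = 2^3 · 87, so d = 87.
2^1 ≡ 2 (mod 697)
2^2 ≡ 2^2 = 4 ≡ 4 (mod 697)
2^4 ≡ 4^2 = 16 ≡ 16 (mod 697)
2^8 ≡ 16^2 = 256 ≡ 256 (mod 697)
2^16 ≡ 256^2 = 65536 ≡ 18 (mod 697)
2^32 ≡ 18^2 = 324 ≡ 324 (mod 697)
2^64 ≡ 324^2 = 104976 ≡ 426 (mod 697)
87 = 64 + 16 + 4 + 2 + 1 in binary powers of 2.
So 2^87 ≡ 426 · 18 · 16 · 4 · 2 ≡ 128 (mod 697).
Squaring chain: 128 → 353 → 543; never reaches −1, so base 2 is a Miller–Rabin witness that 697 is composite.

128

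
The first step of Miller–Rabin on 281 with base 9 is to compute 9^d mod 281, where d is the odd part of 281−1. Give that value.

228

281 − 1 = 280 = 2^3 · 35, so d = 35.
9^1 ≡ 9 (mod 281)
9^2 ≡ 9^2 = 81 ≡ 81 (mod 281)
9^4 ≡ 81^2 = 6561 ≡ 98 (mod 281)
9^8 ≡ 98^2 = 9604 ≡ 50 (mod 281)
9^16 ≡ 50^2 = 2500 ≡ 252 (mod 281)
9^32 ≡ 252^2 = 63504 ≡ 279 (mod 281)
35 = 32 + 2 + 1 in binary powers of 2.
So 9^35 ≡ 279 · 81 · 9 ≡ 228 (mod 281).
Squaring chain: 228 → 280 → 1; reaches −1, so base 9 does not prove 281 composite.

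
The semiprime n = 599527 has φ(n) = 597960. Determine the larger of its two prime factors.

907

φ(n) = (p−1)(q−1) = n − (p+q) + 1, so p + q = 599527 − 597960 + 1 = 1568.
p and q are the roots of t² − 1568t + 599527 = 0.
Discriminant: 1568² − 4·599527 = 2458624 − 2398108 = 60516; √60516 = 246.
q = (1568 − 246)/2 = 661, p = (1568 + 246)/2 = 907.
Check: 661 · 907 = 599527.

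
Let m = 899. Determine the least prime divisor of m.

899 is odd.
Digit sum 26, not divisible by 3.
Ends in 9: not divisible by 5.
7: 899 = 7·128 + 3
11: 899 = 11·81 + 8
13: 899 = 13·69 + 2
17: 899 = 17·52 + 15
19: 899 = 19·47 + 6
23: 899 = 23·39 + 2
29: 899 = 29·31

29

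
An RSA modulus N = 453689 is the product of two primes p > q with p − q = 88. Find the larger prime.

719

Since p = q + 88, we have 453689 = q(q + 88), so q² + 88q − 453689 = 0.
Discriminant: 88² + 4·453689 = 7744 + 1814756 = 1822500; √1822500 = 1350.
q = (−88 + 1350)/2 = 631, and p = q + 88 = 719.
Check: 631 · 719 = 453689.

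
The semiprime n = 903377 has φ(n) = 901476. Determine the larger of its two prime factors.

φ(n) = (p−1)(q−1) = n − (p+q) + 1, so p + q = 903377 − 901476 + 1 = 1902.
p and q are the roots of t² − 1902t + 903377 = 0.
Discriminant: 1902² − 4·903377 = 3617604 − 3613508 = 4096; √4096 = 64.
q = (1902 − 64)/2 = 919, p = (1902 + 64)/2 = 983.
Check: 919 · 983 = 903377.

983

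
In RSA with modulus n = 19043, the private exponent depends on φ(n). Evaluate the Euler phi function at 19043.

Factor: 19043 = 137 · 139.
φ(19043) = (137−1) · (139−1) = 136 · 138 = 18768.

18768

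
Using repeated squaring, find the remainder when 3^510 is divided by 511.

3^1 ≡ 3 (mod 511)
3^2 ≡ 3^2 = 9 ≡ 9 (mod 511)
3^4 ≡ 9^2 = 81 ≡ 81 (mod 511)
3^8 ≡ 81^2 = 6561 ≡ 429 (mod 511)
3^16 ≡ 429^2 = 184041 ≡ 81 (mod 511)
3^32 ≡ 81^2 = 6561 ≡ 429 (mod 511)
3^64 ≡ 429^2 = 184041 ≡ 81 (mod 511)
3^128 ≡ 81^2 = 6561 ≡ 429 (mod 511)
3^256 ≡ 429^2 = 184041 ≡ 81 (mod 511)
510 = 256 + 128 + 64 + 32 + 16 + 8 + 4 + 2 in binary powers of 2.
So 3^510 ≡ 81 · 429 · 81 · 429 · 81 · 429 · 81 · 9 ≡ 218 (mod 511).
Since 218 ≠ 1, base 3 is a Fermat witness: 511 is composite.

218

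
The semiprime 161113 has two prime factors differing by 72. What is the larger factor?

439

Since p = q + 72, we have 161113 = q(q + 72), so q² + 72q − 161113 = 0.
Discriminant: 72² + 4·161113 = 5184 + 644452 = 649636; √649636 = 806.
q = (−72 + 806)/2 = 367, and p = q + 72 = 439.
Check: 367 · 439 = 161113.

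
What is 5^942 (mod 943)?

558

5^1 ≡ 5 (mod 943)
5^2 ≡ 5^2 = 25 ≡ 25 (mod 943)
5^4 ≡ 25^2 = 625 ≡ 625 (mod 943)
5^8 ≡ 625^2 = 390625 ≡ 223 (mod 943)
5^16 ≡ 223^2 = 49729 ≡ 693 (mod 943)
5^32 ≡ 693^2 = 480249 ≡ 262 (mod 943)
5^64 ≡ 262^2 = 68644 ≡ 748 (mod 943)
5^128 ≡ 748^2 = 559504 ≡ 305 (mod 943)
5^256 ≡ 305^2 = 93025 ≡ 611 (mod 943)
5^512 ≡ 611^2 = 373321 ≡ 836 (mod 943)
942 = 512 + 256 + 128 + 32 + 8 + 4 + 2 in binary powers of 2.
So 5^942 ≡ 836 · 611 · 305 · 262 · 223 · 625 · 25 ≡ 558 (mod 943).
Since 558 ≠ 1, base 5 is a Fermat witness: 943 is composite.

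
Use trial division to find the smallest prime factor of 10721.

10721 is odd.
Digit sum 11, not divisible by 3.
Ends in 1: not divisible by 5.
7: 10721 = 7·1531 + 4
11: 10721 = 11·974 + 7
13: 10721 = 13·824 + 9
17: 10721 = 17·630 + 11
19: 10721 = 19·564 + 5
23: 10721 = 23·466 + 3
29: 10721 = 29·369 + 20
31: 10721 = 31·345 + 26
37: 10721 = 37·289 + 28
41: 10721 = 41·261 + 20
43: 10721 = 43·249 + 14
47: 10721 = 47·228 + 5
53: 10721 = 53·202 + 15
59: 10721 = 59·181 + 42
61: 10721 = 61·175 + 46
67: 10721 = 67·160 + 1
71: 10721 = 71·151

71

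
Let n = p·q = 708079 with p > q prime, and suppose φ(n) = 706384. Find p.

953

φ(n) = (p−1)(q−1) = n − (p+q) + 1, so p + q = 708079 − 706384 + 1 = 1696.
p and q are the roots of t² − 1696t + 708079 = 0.
Discriminant: 1696² − 4·708079 = 2876416 − 2832316 = 44100; √44100 = 210.
q = (1696 − 210)/2 = 743, p = (1696 + 210)/2 = 953.
Check: 743 · 953 = 708079.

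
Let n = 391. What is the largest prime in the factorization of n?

391 = 17 · 23
23 is prime.
So 391 = 17 · 23; the largest prime factor is 23.

23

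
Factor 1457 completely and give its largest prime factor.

47

1457 = 31 · 47
47 is prime.
So 1457 = 31 · 47; the largest prime factor is 47.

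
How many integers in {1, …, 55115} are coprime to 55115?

43200

Factor: 55115 = 5 · 73 · 151.
φ(55115) = (5−1) · (73−1) · (151−1) = 4 · 72 · 150 = 43200.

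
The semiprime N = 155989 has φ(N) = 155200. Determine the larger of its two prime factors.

401

φ(n) = (p−1)(q−1) = n − (p+q) + 1, so p + q = 155989 − 155200 + 1 = 790.
p and q are the roots of t² − 790t + 155989 = 0.
Discriminant: 790² − 4·155989 = 624100 − 623956 = 144; √144 = 12.
q = (790 − 12)/2 = 389, p = (790 + 12)/2 = 401.
Check: 389 · 401 = 155989.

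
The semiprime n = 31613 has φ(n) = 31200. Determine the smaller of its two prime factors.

φ(n) = (p−1)(q−1) = n − (p+q) + 1, so p + q = 31613 − 31200 + 1 = 414.
p and q are the roots of t² − 414t + 31613 = 0.
Discriminant: 414² − 4·31613 = 171396 − 126452 = 44944; √44944 = 212.
q = (414 − 212)/2 = 101, p = (414 + 212)/2 = 313.
Check: 101 · 313 = 31613.

101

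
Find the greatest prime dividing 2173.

2173 = 41 · 53
53 is prime.
So 2173 = 41 · 53; the largest prime factor is 53.

53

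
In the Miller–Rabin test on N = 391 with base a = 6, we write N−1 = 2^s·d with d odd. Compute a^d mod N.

391 − 1 = 390 = 2^1 · 195, so d = 195.
6^1 ≡ 6 (mod 391)
6^2 ≡ 6^2 = 36 ≡ 36 (mod 391)
6^4 ≡ 36^2 = 1296 ≡ 123 (mod 391)
6^8 ≡ 123^2 = 15129 ≡ 271 (mod 391)
6^16 ≡ 271^2 = 73441 ≡ 324 (mod 391)
6^32 ≡ 324^2 = 104976 ≡ 188 (mod 391)
6^64 ≡ 188^2 = 35344 ≡ 154 (mod 391)
6^128 ≡ 154^2 = 23716 ≡ 256 (mod 391)
195 = 128 + 64 + 2 + 1 in binary powers of 2.
So 6^195 ≡ 256 · 154 · 36 · 6 ≡ 386 (mod 391).
Squaring chain: 386; never reaches −1, so base 6 is a Miller–Rabin witness that 391 is composite.

386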